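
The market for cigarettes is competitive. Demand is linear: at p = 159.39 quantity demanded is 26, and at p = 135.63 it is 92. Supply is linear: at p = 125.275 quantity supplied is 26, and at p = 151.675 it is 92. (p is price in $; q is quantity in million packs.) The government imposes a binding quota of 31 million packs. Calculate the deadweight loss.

$604.60 million

Demand slope = (135.63 − 159.39)/(92 − 26) = −0.36, so p = 168.75 − 0.36q.
Supply slope = (151.675 − 125.275)/(92 − 26) = 0.4, so p = 114.875 + 0.4q.
Competitive equilibrium: 168.75 − 0.36q = 114.875 + 0.4q → q* = 70.88816, p* = 143.23026.
At q = 31: demand price = 168.75 − 0.36·31 = 157.59; supply price = 114.875 + 0.4·31 = 127.275.
Δq = 70.88816 − 31 = 39.88816; wedge = 157.59 − 127.275 = 30.315.
Deadweight loss = ½ × 39.88816 × 30.315 = $604.60 million.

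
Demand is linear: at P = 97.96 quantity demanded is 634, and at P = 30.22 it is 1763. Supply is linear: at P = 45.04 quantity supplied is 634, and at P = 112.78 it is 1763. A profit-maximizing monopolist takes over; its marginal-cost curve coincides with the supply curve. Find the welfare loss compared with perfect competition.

7704.17

Demand slope = (30.22 − 97.96)/(1763 − 634) = −0.06, so P = 136 − 0.06Q.
Supply slope = (112.78 − 45.04)/(1763 − 634) = 0.06, so P = 7 + 0.06Q.
Competitive equilibrium: 136 − 0.06Q = 7 + 0.06Q → Q* = 1075, P* = 71.5.
Marginal revenue: MR = 136 − 0.12Q. Set MR = MC: 136 − 0.12Q = 7 + 0.06Q → Q_m = 716.6667.
Price P_m = 136 − 0.06·716.6667 = 93; MC(Q_m) = 7 + 0.06·716.6667 = 50.
Competitive Q* = 1075, so ΔQ = 358.3333; wedge = 93 − 50 = 43.
The triangle = ½ × 358.3333 × 43 = 7704.17.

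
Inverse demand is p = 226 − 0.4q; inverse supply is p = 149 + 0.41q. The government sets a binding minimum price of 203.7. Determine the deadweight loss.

Competitive equilibrium: 226 − 0.4q = 149 + 0.41q → q* = 95.0617, p* = 187.9753.
At the floor p = 203.7, quantity demanded = (226 − 203.7)/0.4 = 55.75.
Sellers' marginal cost at q' = 55.75: 149 + 0.41·55.75 = 171.8575.
Δq = 95.0617 − 55.75 = 39.3117; wedge = 203.7 − 171.8575 = 31.8425.
Welfare loss = ½ × 39.3117 × 31.8425 = 625.89.

625.89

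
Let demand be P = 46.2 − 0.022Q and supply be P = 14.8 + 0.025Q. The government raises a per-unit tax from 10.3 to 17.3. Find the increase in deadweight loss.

2055.32

Competitive equilibrium: 46.2 − 0.022Q = 14.8 + 0.025Q → Q* = 668.0851, P* = 31.5021.
For a per-unit tax t: ΔQ = t/0.047, so DWL = ½·t·(t/0.047) = t²/0.094.
At t = 10.3: DWL = 1128.617. At t = 17.3: DWL = 3183.936.
Increase = 3183.936 − 1128.617 = 2055.32.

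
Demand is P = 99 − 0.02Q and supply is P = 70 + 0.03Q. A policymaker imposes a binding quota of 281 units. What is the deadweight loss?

Competitive equilibrium: 99 − 0.02Q = 70 + 0.03Q → Q* = 580, P* = 87.4.
At Q = 281: demand price = 99 − 0.02·281 = 93.38; supply price = 70 + 0.03·281 = 78.43.
ΔQ = 580 − 281 = 299; wedge = 93.38 − 78.43 = 14.95.
Welfare loss = ½ × 299 × 14.95 = 2235.025.

2235.025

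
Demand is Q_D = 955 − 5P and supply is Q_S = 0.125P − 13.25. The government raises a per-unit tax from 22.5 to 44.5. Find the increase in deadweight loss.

89.88

In inverse form: demand P = 191 − 0.2Q, supply P = 106 + 8Q.
Competitive equilibrium: 191 − 0.2Q = 106 + 8Q → Q* = 10.3659, P* = 188.9268.
For a per-unit tax t: ΔQ = t/8.2, so DWL = ½·t·(t/8.2) = t²/16.4.
At t = 22.5: DWL = 30.869. At t = 44.5: DWL = 120.747.
Increase = 120.747 − 30.869 = 89.88.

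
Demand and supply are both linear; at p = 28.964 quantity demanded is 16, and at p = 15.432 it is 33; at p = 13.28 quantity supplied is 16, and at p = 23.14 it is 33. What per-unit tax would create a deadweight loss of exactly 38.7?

Demand slope = (15.432 − 28.964)/(33 − 16) = −0.796, so p = 41.7 − 0.796q.
Supply slope = (23.14 − 13.28)/(33 − 16) = 0.58, so p = 4 + 0.58q.
Competitive equilibrium: 41.7 − 0.796q = 4 + 0.58q → q* = 27.3983, p* = 19.891.
A tax t gives Δq = t/1.376 and wedge t, so DWL = t²/2.752.
t²/2.752 = 38.7 → t² = 106.5024 → t = 10.32.

10.32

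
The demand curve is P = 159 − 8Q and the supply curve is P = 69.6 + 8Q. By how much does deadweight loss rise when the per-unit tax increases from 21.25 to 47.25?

Competitive equilibrium: 159 − 8Q = 69.6 + 8Q → Q* = 5.5875, P* = 114.3.
For a per-unit tax t: ΔQ = t/16, so DWL = ½·t·(t/16) = t²/32.
At t = 21.25: DWL = 14.111. At t = 47.25: DWL = 69.768.
Increase = 69.768 − 14.111 = 55.66.

55.66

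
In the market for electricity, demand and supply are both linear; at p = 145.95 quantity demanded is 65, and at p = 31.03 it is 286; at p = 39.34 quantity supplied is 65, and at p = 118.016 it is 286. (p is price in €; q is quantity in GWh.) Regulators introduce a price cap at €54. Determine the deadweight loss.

Demand slope = (31.03 − 145.95)/(286 − 65) = −0.52, so p = 179.75 − 0.52q.
Supply slope = (118.016 − 39.34)/(286 − 65) = 0.356, so p = 16.2 + 0.356q.
Competitive equilibrium: 179.75 − 0.52q = 16.2 + 0.356q → q* = 186.7009, p* = 82.6655.
At the ceiling p = 54, quantity supplied = (54 − 16.2)/0.356 = 106.1798.
Willingness to pay at q' = 106.1798: 179.75 − 0.52·106.1798 = 124.5365.
Δq = 186.7009 − 106.1798 = 80.5211; wedge = 124.5365 − 54 = 70.5365.
Deadweight loss = ½ × 80.5211 × 70.5365 = €2839.84.

€2839.84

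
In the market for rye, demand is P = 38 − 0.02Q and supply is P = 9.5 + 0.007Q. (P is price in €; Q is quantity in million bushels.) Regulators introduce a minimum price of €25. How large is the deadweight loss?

Competitive equilibrium: 38 − 0.02Q = 9.5 + 0.007Q → Q* = 1055.5556, P* = 16.8889.
At the floor P = 25, quantity demanded = (38 − 25)/0.02 = 650.
Sellers' marginal cost at Q' = 650: 9.5 + 0.007·650 = 14.05.
ΔQ = 1055.5556 − 650 = 405.5556; wedge = 25 − 14.05 = 10.95.
Deadweight loss = ½ × 405.5556 × 10.95 = €2220.42 million.

€2220.42 million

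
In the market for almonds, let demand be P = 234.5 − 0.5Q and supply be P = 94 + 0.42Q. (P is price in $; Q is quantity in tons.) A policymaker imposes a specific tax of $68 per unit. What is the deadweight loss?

$2513.04

Competitive equilibrium: 234.5 − 0.5Q = 94 + 0.42Q → Q* = 152.71739, P* = 158.1413.
With the tax, the buyer price exceeds the seller price by 68: (234.5 − 0.5Q) − (94 + 0.42Q) = 68 → Q' = 78.80435.
ΔQ = 152.71739 − 78.80435 = 73.91304; the wedge equals the tax, 68.
Deadweight loss = ½ × 73.91304 × 68 = $2513.04.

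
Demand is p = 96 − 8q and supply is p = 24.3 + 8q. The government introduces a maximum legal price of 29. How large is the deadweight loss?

Competitive equilibrium: 96 − 8q = 24.3 + 8q → q* = 4.4813, p* = 60.15.
At the ceiling p = 29, quantity supplied = (29 − 24.3)/8 = 0.5875.
Willingness to pay at q' = 0.5875: 96 − 8·0.5875 = 91.3.
Δq = 4.4813 − 0.5875 = 3.8938; wedge = 91.3 − 29 = 62.3.
The triangle = ½ × 3.8938 × 62.3 = 121.29.

121.29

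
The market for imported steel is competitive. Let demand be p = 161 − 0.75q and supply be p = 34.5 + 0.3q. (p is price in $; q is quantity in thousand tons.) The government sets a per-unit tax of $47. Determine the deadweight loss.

Competitive equilibrium: 161 − 0.75q = 34.5 + 0.3q → q* = 120.4762, p* = 70.6429.
With the tax, the buyer price exceeds the seller price by 47: (161 − 0.75q) − (34.5 + 0.3q) = 47 → q' = 75.7143.
Δq = 120.4762 − 75.7143 = 44.7619; the wedge equals the tax, 47.
Welfare loss = ½ × 44.7619 × 47 = $1051.90 thousand.

$1051.90 thousand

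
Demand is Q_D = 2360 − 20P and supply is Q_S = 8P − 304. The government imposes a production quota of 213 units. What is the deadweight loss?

5215.50

In inverse form: demand P = 118 − 0.05Q, supply P = 38 + 0.125Q.
Competitive equilibrium: 118 − 0.05Q = 38 + 0.125Q → Q* = 457.1429, P* = 95.1429.
At Q = 213: demand price = 118 − 0.05·213 = 107.35; supply price = 38 + 0.125·213 = 64.625.
ΔQ = 457.1429 − 213 = 244.1429; wedge = 107.35 − 64.625 = 42.725.
The triangle = ½ × 244.1429 × 42.725 = 5215.50.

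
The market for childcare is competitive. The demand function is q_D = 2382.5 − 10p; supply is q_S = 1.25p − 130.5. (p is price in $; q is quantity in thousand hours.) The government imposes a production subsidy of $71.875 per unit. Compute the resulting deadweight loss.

In inverse form: demand p = 238.25 − 0.1q, supply p = 104.4 + 0.8q.
Competitive equilibrium: 238.25 − 0.1q = 104.4 + 0.8q → q* = 148.7222, p* = 223.3778.
The subsidy lowers effective supply by 71.875: p = 32.525 + 0.8q.
New quantity: 238.25 − 0.1q = 32.525 + 0.8q → q' = 228.5833.
Overproduction Δq = 228.5833 − 148.7222 = 79.8611; wedge = subsidy = 71.875.
Welfare loss = ½ × 79.8611 × 71.875 = $2870.01 thousand.

$2870.01 thousand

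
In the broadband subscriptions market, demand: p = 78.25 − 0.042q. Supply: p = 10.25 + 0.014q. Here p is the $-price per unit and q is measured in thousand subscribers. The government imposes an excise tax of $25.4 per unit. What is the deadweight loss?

$5760.36 thousand

Competitive equilibrium: 78.25 − 0.042q = 10.25 + 0.014q → q* = 1214.2857, p* = 27.25.
With the tax, the buyer price exceeds the seller price by 25.4: (78.25 − 0.042q) − (10.25 + 0.014q) = 25.4 → q' = 760.7143.
Δq = 1214.2857 − 760.7143 = 453.5714; the wedge equals the tax, 25.4.
Welfare loss = ½ × 453.5714 × 25.4 = $5760.36 thousand.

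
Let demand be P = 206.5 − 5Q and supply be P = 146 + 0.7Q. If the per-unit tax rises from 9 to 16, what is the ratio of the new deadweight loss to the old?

Competitive equilibrium: 206.5 − 5Q = 146 + 0.7Q → Q* = 10.614, P* = 153.4298.
For a per-unit tax t: ΔQ = t/5.7, so DWL = ½·t·(t/5.7) = t²/11.4.
At t = 9: DWL = 7.105. At t = 16: DWL = 22.456.
Ratio = (16/9)² = 3.160.

3.160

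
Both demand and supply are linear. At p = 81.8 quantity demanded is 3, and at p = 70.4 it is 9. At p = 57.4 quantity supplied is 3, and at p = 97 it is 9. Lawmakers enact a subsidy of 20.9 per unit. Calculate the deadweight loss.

Demand slope = (70.4 − 81.8)/(9 − 3) = −1.9, so p = 87.5 − 1.9q.
Supply slope = (97 − 57.4)/(9 − 3) = 6.6, so p = 37.6 + 6.6q.
Competitive equilibrium: 87.5 − 1.9q = 37.6 + 6.6q → q* = 5.8706, p* = 76.3459.
The subsidy lowers effective supply by 20.9: p = 16.7 + 6.6q.
New quantity: 87.5 − 1.9q = 16.7 + 6.6q → q' = 8.3294.
Overproduction Δq = 8.3294 − 5.8706 = 2.4588; wedge = subsidy = 20.9.
Deadweight loss = ½ × 2.4588 × 20.9 = 25.69.

25.69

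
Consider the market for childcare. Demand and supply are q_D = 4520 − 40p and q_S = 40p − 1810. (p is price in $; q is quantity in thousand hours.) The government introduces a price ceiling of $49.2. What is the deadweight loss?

In inverse form: demand p = 113 − 0.025q, supply p = 45.25 + 0.025q.
Competitive equilibrium: 113 − 0.025q = 45.25 + 0.025q → q* = 1355, p* = 79.125.
At the ceiling p = 49.2, quantity supplied = (49.2 − 45.25)/0.025 = 158.
Willingness to pay at q' = 158: 113 − 0.025·158 = 109.05.
Δq = 1355 − 158 = 1197; wedge = 109.05 − 49.2 = 59.85.
The triangle = ½ × 1197 × 59.85 = $35820.225 thousand.

$35820.225 thousand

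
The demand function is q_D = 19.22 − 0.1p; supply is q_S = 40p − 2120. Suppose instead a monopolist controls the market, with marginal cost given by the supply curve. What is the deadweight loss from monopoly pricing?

241

In inverse form: demand p = 192.2 − 10q, supply p = 53 + 0.025q.
Competitive equilibrium: 192.2 − 10q = 53 + 0.025q → q* = 13.8853, p* = 53.3471.
Marginal revenue: MR = 192.2 − 20q. Set MR = MC: 192.2 − 20q = 53 + 0.025q → q_m = 6.9513.
Price p_m = 192.2 − 10·6.9513 = 122.687; MC(q_m) = 53 + 0.025·6.9513 = 53.1738.
Competitive q* = 13.8853, so Δq = 6.934; wedge = 122.687 − 53.1738 = 69.5132.
The triangle = ½ × 6.934 × 69.5132 = 241.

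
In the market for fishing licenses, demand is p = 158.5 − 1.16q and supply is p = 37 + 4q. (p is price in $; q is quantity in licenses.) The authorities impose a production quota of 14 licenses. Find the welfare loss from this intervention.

Competitive equilibrium: 158.5 − 1.16q = 37 + 4q → q* = 23.5465, p* = 131.186.
At q = 14: demand price = 158.5 − 1.16·14 = 142.26; supply price = 37 + 4·14 = 93.
Δq = 23.5465 − 14 = 9.5465; wedge = 142.26 − 93 = 49.26.
The triangle = ½ × 9.5465 × 49.26 = $235.13.

$235.13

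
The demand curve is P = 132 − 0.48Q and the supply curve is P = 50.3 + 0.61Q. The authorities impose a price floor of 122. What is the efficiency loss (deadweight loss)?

Competitive equilibrium: 132 − 0.48Q = 50.3 + 0.61Q → Q* = 74.9541, P* = 96.022.
At the floor P = 122, quantity demanded = (132 − 122)/0.48 = 20.8333.
Sellers' marginal cost at Q' = 20.8333: 50.3 + 0.61·20.8333 = 63.0083.
ΔQ = 74.9541 − 20.8333 = 54.1208; wedge = 122 − 63.0083 = 58.9917.
The triangle = ½ × 54.1208 × 58.9917 = 1596.34.

1596.34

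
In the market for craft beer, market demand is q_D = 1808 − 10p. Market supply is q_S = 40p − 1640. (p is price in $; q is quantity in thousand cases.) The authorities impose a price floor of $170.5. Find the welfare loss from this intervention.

In inverse form: demand p = 180.8 − 0.1q, supply p = 41 + 0.025q.
Competitive equilibrium: 180.8 − 0.1q = 41 + 0.025q → q* = 1118.4, p* = 68.96.
At the floor p = 170.5, quantity demanded = (180.8 − 170.5)/0.1 = 103.
Sellers' marginal cost at q' = 103: 41 + 0.025·103 = 43.575.
Δq = 1118.4 − 103 = 1015.4; wedge = 170.5 − 43.575 = 126.925.
Deadweight loss = ½ × 1015.4 × 126.925 = $64439.82 thousand.

$64439.82 thousand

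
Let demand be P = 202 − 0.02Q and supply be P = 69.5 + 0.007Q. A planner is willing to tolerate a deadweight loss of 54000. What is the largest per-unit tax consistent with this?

54

Competitive equilibrium: 202 − 0.02Q = 69.5 + 0.007Q → Q* = 4907.4074, P* = 103.8519.
A tax t gives ΔQ = t/0.027 and wedge t, so DWL = t²/0.054.
t²/0.054 = 54000 → t² = 2916 → t = 54.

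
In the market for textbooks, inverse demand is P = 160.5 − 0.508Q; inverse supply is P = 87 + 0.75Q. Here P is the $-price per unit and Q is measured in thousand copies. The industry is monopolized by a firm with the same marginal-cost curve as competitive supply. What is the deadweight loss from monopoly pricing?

Competitive equilibrium: 160.5 − 0.508Q = 87 + 0.75Q → Q* = 58.4261, P* = 130.8196.
Marginal revenue: MR = 160.5 − 1.016Q. Set MR = MC: 160.5 − 1.016Q = 87 + 0.75Q → Q_m = 41.6195.
Price P_m = 160.5 − 0.508·41.6195 = 139.3573; MC(Q_m) = 87 + 0.75·41.6195 = 118.2146.
Competitive Q* = 58.4261, so ΔQ = 16.8066; wedge = 139.3573 − 118.2146 = 21.1427.
Deadweight loss = ½ × 16.8066 × 21.1427 = $177.67 thousand.

$177.67 thousand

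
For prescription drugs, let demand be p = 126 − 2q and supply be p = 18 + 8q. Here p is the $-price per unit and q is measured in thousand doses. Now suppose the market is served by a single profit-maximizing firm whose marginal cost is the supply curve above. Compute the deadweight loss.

Competitive equilibrium: 126 − 2q = 18 + 8q → q* = 10.8, p* = 104.4.
Marginal revenue: MR = 126 − 4q. Set MR = MC: 126 − 4q = 18 + 8q → q_m = 9.
Price p_m = 126 − 2·9 = 108; MC(q_m) = 18 + 8·9 = 90.
Competitive q* = 10.8, so Δq = 1.8; wedge = 108 − 90 = 18.
Deadweight loss = ½ × 1.8 × 18 = $16.20 thousand.

$16.20 thousand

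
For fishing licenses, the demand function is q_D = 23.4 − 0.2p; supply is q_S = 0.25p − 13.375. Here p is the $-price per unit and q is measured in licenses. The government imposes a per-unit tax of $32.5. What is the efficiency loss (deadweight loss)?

In inverse form: demand p = 117 − 5q, supply p = 53.5 + 4q.
Competitive equilibrium: 117 − 5q = 53.5 + 4q → q* = 7.0556, p* = 81.7222.
With the tax, the buyer price exceeds the seller price by 32.5: (117 − 5q) − (53.5 + 4q) = 32.5 → q' = 3.4444.
Δq = 7.0556 − 3.4444 = 3.6112; the wedge equals the tax, 32.5.
Welfare loss = ½ × 3.6112 × 32.5 = $58.68.

$58.68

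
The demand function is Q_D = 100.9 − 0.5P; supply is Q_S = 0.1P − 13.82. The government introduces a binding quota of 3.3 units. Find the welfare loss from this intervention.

24

In inverse form: demand P = 201.8 − 2Q, supply P = 138.2 + 10Q.
Competitive equilibrium: 201.8 − 2Q = 138.2 + 10Q → Q* = 5.3, P* = 191.2.
At Q = 3.3: demand price = 201.8 − 2·3.3 = 195.2; supply price = 138.2 + 10·3.3 = 171.2.
ΔQ = 5.3 − 3.3 = 2; wedge = 195.2 − 171.2 = 24.
The triangle = ½ × 2 × 24 = 24.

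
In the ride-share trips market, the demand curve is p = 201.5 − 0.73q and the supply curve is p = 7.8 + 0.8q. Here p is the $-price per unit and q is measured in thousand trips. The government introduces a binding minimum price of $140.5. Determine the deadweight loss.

Competitive equilibrium: 201.5 − 0.73q = 7.8 + 0.8q → q* = 126.6013, p* = 109.081.
At the floor p = 140.5, quantity demanded = (201.5 − 140.5)/0.73 = 83.5616.
Sellers' marginal cost at q' = 83.5616: 7.8 + 0.8·83.5616 = 74.6493.
Δq = 126.6013 − 83.5616 = 43.0397; wedge = 140.5 − 74.6493 = 65.8507.
The triangle = ½ × 43.0397 × 65.8507 = $1417.10 thousand.

$1417.10 thousand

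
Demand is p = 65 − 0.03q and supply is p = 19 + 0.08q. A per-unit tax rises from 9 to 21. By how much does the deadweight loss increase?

1636.36

Competitive equilibrium: 65 − 0.03q = 19 + 0.08q → q* = 418.1818, p* = 52.4545.
For a per-unit tax t: Δq = t/0.11, so DWL = ½·t·(t/0.11) = t²/0.22.
At t = 9: DWL = 368.182. At t = 21: DWL = 2004.545.
Increase = 2004.545 − 368.182 = 1636.36.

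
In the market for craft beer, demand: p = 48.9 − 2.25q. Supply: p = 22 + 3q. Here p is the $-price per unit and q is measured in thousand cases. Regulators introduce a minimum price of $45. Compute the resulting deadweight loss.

$30.18 thousand

Competitive equilibrium: 48.9 − 2.25q = 22 + 3q → q* = 5.1238, p* = 37.3714.
At the floor p = 45, quantity demanded = (48.9 − 45)/2.25 = 1.7333.
Sellers' marginal cost at q' = 1.7333: 22 + 3·1.7333 = 27.1999.
Δq = 5.1238 − 1.7333 = 3.3905; wedge = 45 − 27.1999 = 17.8001.
The triangle = ½ × 3.3905 × 17.8001 = $30.18 thousand.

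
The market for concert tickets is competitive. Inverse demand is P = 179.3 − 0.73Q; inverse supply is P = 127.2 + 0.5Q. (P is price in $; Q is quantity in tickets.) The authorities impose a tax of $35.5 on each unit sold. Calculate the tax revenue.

$479.11

Competitive equilibrium: 179.3 − 0.73Q = 127.2 + 0.5Q → Q* = 42.35772, P* = 148.37886.
With the tax, the buyer price exceeds the seller price by 35.5: (179.3 − 0.73Q) − (127.2 + 0.5Q) = 35.5 → Q' = 13.49593.
Tax revenue = 35.5 × 13.49593 = $479.11.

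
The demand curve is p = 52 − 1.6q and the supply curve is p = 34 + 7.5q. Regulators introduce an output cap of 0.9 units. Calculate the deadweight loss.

Competitive equilibrium: 52 − 1.6q = 34 + 7.5q → q* = 1.978, p* = 48.8352.
At q = 0.9: demand price = 52 − 1.6·0.9 = 50.56; supply price = 34 + 7.5·0.9 = 40.75.
Δq = 1.978 − 0.9 = 1.078; wedge = 50.56 − 40.75 = 9.81.
The triangle = ½ × 1.078 × 9.81 = 5.29.

5.29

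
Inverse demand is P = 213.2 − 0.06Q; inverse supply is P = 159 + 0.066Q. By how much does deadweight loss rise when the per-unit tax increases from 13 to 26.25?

2063.74

Competitive equilibrium: 213.2 − 0.06Q = 159 + 0.066Q → Q* = 430.1587, P* = 187.3905.
For a per-unit tax t: ΔQ = t/0.126, so DWL = ½·t·(t/0.126) = t²/0.252.
At t = 13: DWL = 670.635. At t = 26.25: DWL = 2734.375.
Increase = 2734.375 − 670.635 = 2063.74.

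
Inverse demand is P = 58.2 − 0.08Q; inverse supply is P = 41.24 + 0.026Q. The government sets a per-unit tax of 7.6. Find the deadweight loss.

Competitive equilibrium: 58.2 − 0.08Q = 41.24 + 0.026Q → Q* = 160, P* = 45.4.
With the tax, the buyer price exceeds the seller price by 7.6: (58.2 − 0.08Q) − (41.24 + 0.026Q) = 7.6 → Q' = 88.3019.
ΔQ = 160 − 88.3019 = 71.6981; the wedge equals the tax, 7.6.
The triangle = ½ × 71.6981 × 7.6 = 272.45.

272.45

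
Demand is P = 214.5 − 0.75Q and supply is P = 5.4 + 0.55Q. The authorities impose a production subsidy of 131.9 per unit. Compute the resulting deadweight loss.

6691.39

Competitive equilibrium: 214.5 − 0.75Q = 5.4 + 0.55Q → Q* = 160.8462, P* = 93.8654.
The subsidy lowers effective supply by 131.9: P = 0.55Q − 126.5.
New quantity: 214.5 − 0.75Q = 0.55Q − 126.5 → Q' = 262.3077.
Overproduction ΔQ = 262.3077 − 160.8462 = 101.4615; wedge = subsidy = 131.9.
The triangle = ½ × 101.4615 × 131.9 = 6691.39.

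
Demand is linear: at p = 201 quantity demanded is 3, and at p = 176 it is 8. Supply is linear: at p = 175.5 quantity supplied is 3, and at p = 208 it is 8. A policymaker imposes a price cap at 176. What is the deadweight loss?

26.34

Demand slope = (176 − 201)/(8 − 3) = −5, so p = 216 − 5q.
Supply slope = (208 − 175.5)/(8 − 3) = 6.5, so p = 156 + 6.5q.
Competitive equilibrium: 216 − 5q = 156 + 6.5q → q* = 5.2174, p* = 189.913.
At the ceiling p = 176, quantity supplied = (176 − 156)/6.5 = 3.0769.
Willingness to pay at q' = 3.0769: 216 − 5·3.0769 = 200.6155.
Δq = 5.2174 − 3.0769 = 2.1405; wedge = 200.6155 − 176 = 24.6155.
The triangle = ½ × 2.1405 × 24.6155 = 26.34.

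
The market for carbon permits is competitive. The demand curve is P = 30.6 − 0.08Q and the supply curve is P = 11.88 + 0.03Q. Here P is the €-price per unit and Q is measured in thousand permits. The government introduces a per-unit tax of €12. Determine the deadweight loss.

Competitive equilibrium: 30.6 − 0.08Q = 11.88 + 0.03Q → Q* = 170.1818, P* = 16.9855.
With the tax, the buyer price exceeds the seller price by 12: (30.6 − 0.08Q) − (11.88 + 0.03Q) = 12 → Q' = 61.0909.
ΔQ = 170.1818 − 61.0909 = 109.0909; the wedge equals the tax, 12.
Welfare loss = ½ × 109.0909 × 12 = €654.55 thousand.

€654.55 thousand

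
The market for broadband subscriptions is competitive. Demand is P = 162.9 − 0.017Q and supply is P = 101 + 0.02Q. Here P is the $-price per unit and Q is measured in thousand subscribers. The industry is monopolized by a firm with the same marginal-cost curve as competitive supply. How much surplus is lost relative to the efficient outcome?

Competitive equilibrium: 162.9 − 0.017Q = 101 + 0.02Q → Q* = 1672.97297, P* = 134.45946.
Marginal revenue: MR = 162.9 − 0.034Q. Set MR = MC: 162.9 − 0.034Q = 101 + 0.02Q → Q_m = 1146.2963.
Price P_m = 162.9 − 0.017·1146.2963 = 143.41296; MC(Q_m) = 101 + 0.02·1146.2963 = 123.92593.
Competitive Q* = 1672.97297, so ΔQ = 526.67667; wedge = 143.41296 − 123.92593 = 19.48703.
The triangle = ½ × 526.67667 × 19.48703 = $5131.68 thousand.

$5131.68 thousand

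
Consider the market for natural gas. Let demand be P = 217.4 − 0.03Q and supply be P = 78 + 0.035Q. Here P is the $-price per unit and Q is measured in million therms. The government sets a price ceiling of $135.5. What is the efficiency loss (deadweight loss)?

$8182.24 million

Competitive equilibrium: 217.4 − 0.03Q = 78 + 0.035Q → Q* = 2144.61538, P* = 153.06154.
At the ceiling P = 135.5, quantity supplied = (135.5 − 78)/0.035 = 1642.85714.
Willingness to pay at Q' = 1642.85714: 217.4 − 0.03·1642.85714 = 168.11429.
ΔQ = 2144.61538 − 1642.85714 = 501.75824; wedge = 168.11429 − 135.5 = 32.61429.
DWL = ½ × 501.75824 × 32.61429 = $8182.24 million.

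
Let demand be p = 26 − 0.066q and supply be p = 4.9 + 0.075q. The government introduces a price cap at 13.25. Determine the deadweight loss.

103.48

Competitive equilibrium: 26 − 0.066q = 4.9 + 0.075q → q* = 149.6454, p* = 16.1234.
At the ceiling p = 13.25, quantity supplied = (13.25 − 4.9)/0.075 = 111.3333.
Willingness to pay at q' = 111.3333: 26 − 0.066·111.3333 = 18.652.
Δq = 149.6454 − 111.3333 = 38.3121; wedge = 18.652 − 13.25 = 5.402.
Deadweight loss = ½ × 38.3121 × 5.402 = 103.48.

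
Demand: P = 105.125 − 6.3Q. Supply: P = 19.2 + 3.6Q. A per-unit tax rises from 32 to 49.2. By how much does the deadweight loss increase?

70.54

Competitive equilibrium: 105.125 − 6.3Q = 19.2 + 3.6Q → Q* = 8.6793, P* = 50.4455.
For a per-unit tax t: ΔQ = t/9.9, so DWL = ½·t·(t/9.9) = t²/19.8.
At t = 32: DWL = 51.717. At t = 49.2: DWL = 122.255.
Increase = 122.255 − 51.717 = 70.54.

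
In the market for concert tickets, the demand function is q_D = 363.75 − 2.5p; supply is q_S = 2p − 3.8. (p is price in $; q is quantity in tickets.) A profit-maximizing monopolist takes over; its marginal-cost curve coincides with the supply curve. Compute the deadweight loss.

$1084.60

In inverse form: demand p = 145.5 − 0.4q, supply p = 1.9 + 0.5q.
Competitive equilibrium: 145.5 − 0.4q = 1.9 + 0.5q → q* = 159.5556, p* = 81.6778.
Marginal revenue: MR = 145.5 − 0.8q. Set MR = MC: 145.5 − 0.8q = 1.9 + 0.5q → q_m = 110.4615.
Price p_m = 145.5 − 0.4·110.4615 = 101.3154; MC(q_m) = 1.9 + 0.5·110.4615 = 57.1308.
Competitive q* = 159.5556, so Δq = 49.0941; wedge = 101.3154 − 57.1308 = 44.1846.
DWL = ½ × 49.0941 × 44.1846 = $1084.60.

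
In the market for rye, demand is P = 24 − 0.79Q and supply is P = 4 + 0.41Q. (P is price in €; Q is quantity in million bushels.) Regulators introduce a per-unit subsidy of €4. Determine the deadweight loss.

Competitive equilibrium: 24 − 0.79Q = 4 + 0.41Q → Q* = 16.6667, P* = 10.8333.
The subsidy lowers effective supply by 4: P = 0 + 0.41Q.
New quantity: 24 − 0.79Q = 0 + 0.41Q → Q' = 20.
Overproduction ΔQ = 20 − 16.6667 = 3.3333; wedge = subsidy = 4.
Deadweight loss = ½ × 3.3333 × 4 = €6.67 million.

€6.67 million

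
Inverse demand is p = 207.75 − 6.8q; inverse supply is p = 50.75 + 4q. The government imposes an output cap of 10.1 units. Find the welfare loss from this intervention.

Competitive equilibrium: 207.75 − 6.8q = 50.75 + 4q → q* = 14.537, p* = 108.8981.
At q = 10.1: demand price = 207.75 − 6.8·10.1 = 139.07; supply price = 50.75 + 4·10.1 = 91.15.
Δq = 14.537 − 10.1 = 4.437; wedge = 139.07 − 91.15 = 47.92.
The triangle = ½ × 4.437 × 47.92 = 106.31.

106.31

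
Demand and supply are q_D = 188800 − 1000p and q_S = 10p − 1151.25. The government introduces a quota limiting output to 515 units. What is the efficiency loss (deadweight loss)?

2322.55

In inverse form: demand p = 188.8 − 0.001q, supply p = 115.125 + 0.1q.
Competitive equilibrium: 188.8 − 0.001q = 115.125 + 0.1q → q* = 729.4554, p* = 188.0705.
At q = 515: demand price = 188.8 − 0.001·515 = 188.285; supply price = 115.125 + 0.1·515 = 166.625.
Δq = 729.4554 − 515 = 214.4554; wedge = 188.285 − 166.625 = 21.66.
Welfare loss = ½ × 214.4554 × 21.66 = 2322.55.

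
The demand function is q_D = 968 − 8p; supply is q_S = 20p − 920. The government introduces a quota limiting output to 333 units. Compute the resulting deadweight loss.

799.22

In inverse form: demand p = 121 − 0.125q, supply p = 46 + 0.05q.
Competitive equilibrium: 121 − 0.125q = 46 + 0.05q → q* = 428.5714, p* = 67.4286.
At q = 333: demand price = 121 − 0.125·333 = 79.375; supply price = 46 + 0.05·333 = 62.65.
Δq = 428.5714 − 333 = 95.5714; wedge = 79.375 − 62.65 = 16.725.
DWL = ½ × 95.5714 × 16.725 = 799.22.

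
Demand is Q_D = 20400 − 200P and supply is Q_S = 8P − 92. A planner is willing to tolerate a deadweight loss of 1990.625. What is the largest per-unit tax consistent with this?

22.75

In inverse form: demand P = 102 − 0.005Q, supply P = 11.5 + 0.125Q.
Competitive equilibrium: 102 − 0.005Q = 11.5 + 0.125Q → Q* = 696.1538, P* = 98.5192.
A tax t gives ΔQ = t/0.13 and wedge t, so DWL = t²/0.26.
t²/0.26 = 1990.625 → t² = 517.5625 → t = 22.75.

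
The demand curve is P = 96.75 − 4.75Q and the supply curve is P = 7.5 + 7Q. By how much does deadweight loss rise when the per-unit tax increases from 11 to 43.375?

74.91

Competitive equilibrium: 96.75 − 4.75Q = 7.5 + 7Q → Q* = 7.5957, P* = 60.6702.
For a per-unit tax t: ΔQ = t/11.75, so DWL = ½·t·(t/11.75) = t²/23.5.
At t = 11: DWL = 5.149. At t = 43.375: DWL = 80.059.
Increase = 80.059 − 5.149 = 74.91.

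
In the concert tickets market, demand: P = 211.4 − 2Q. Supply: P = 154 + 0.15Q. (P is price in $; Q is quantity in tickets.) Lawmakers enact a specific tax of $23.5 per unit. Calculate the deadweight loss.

$128.43

Competitive equilibrium: 211.4 − 2Q = 154 + 0.15Q → Q* = 26.6977, P* = 158.0047.
With the tax, the buyer price exceeds the seller price by 23.5: (211.4 − 2Q) − (154 + 0.15Q) = 23.5 → Q' = 15.7674.
ΔQ = 26.6977 − 15.7674 = 10.9303; the wedge equals the tax, 23.5.
Welfare loss = ½ × 10.9303 × 23.5 = $128.43.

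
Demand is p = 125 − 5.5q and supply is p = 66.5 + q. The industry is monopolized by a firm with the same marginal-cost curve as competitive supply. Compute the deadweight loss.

55.30

Competitive equilibrium: 125 − 5.5q = 66.5 + q → q* = 9, p* = 75.5.
Marginal revenue: MR = 125 − 11q. Set MR = MC: 125 − 11q = 66.5 + q → q_m = 4.875.
Price p_m = 125 − 5.5·4.875 = 98.1875; MC(q_m) = 66.5 + 1·4.875 = 71.375.
Competitive q* = 9, so Δq = 4.125; wedge = 98.1875 − 71.375 = 26.8125.
DWL = ½ × 4.125 × 26.8125 = 55.30.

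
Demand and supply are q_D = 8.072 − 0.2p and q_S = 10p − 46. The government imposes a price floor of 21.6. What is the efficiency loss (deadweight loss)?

27.10

In inverse form: demand p = 40.36 − 5q, supply p = 4.6 + 0.1q.
Competitive equilibrium: 40.36 − 5q = 4.6 + 0.1q → q* = 7.0118, p* = 5.3012.
At the floor p = 21.6, quantity demanded = (40.36 − 21.6)/5 = 3.752.
Sellers' marginal cost at q' = 3.752: 4.6 + 0.1·3.752 = 4.9752.
Δq = 7.0118 − 3.752 = 3.2598; wedge = 21.6 − 4.9752 = 16.6248.
DWL = ½ × 3.2598 × 16.6248 = 27.10.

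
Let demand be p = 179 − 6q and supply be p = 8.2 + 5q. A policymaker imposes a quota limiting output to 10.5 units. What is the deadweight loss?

139

Competitive equilibrium: 179 − 6q = 8.2 + 5q → q* = 15.5273, p* = 85.8364.
At q = 10.5: demand price = 179 − 6·10.5 = 116; supply price = 8.2 + 5·10.5 = 60.7.
Δq = 15.5273 − 10.5 = 5.0273; wedge = 116 − 60.7 = 55.3.
Welfare loss = ½ × 5.0273 × 55.3 = 139.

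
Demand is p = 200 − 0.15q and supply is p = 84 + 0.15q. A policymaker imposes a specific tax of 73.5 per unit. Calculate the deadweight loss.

Competitive equilibrium: 200 − 0.15q = 84 + 0.15q → q* = 386.6667, p* = 142.
With the tax, the buyer price exceeds the seller price by 73.5: (200 − 0.15q) − (84 + 0.15q) = 73.5 → q' = 141.6667.
Δq = 386.6667 − 141.6667 = 245; the wedge equals the tax, 73.5.
DWL = ½ × 245 × 73.5 = 9003.75.

9003.75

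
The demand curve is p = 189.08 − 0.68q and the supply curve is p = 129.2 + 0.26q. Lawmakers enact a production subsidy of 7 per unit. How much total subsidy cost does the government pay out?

Competitive equilibrium: 189.08 − 0.68q = 129.2 + 0.26q → q* = 63.7021, p* = 145.7626.
The subsidy lowers effective supply by 7: p = 122.2 + 0.26q.
New quantity: 189.08 − 0.68q = 122.2 + 0.26q → q' = 71.1489.
Total subsidy cost = 7 × 71.1489 = 498.04.

498.04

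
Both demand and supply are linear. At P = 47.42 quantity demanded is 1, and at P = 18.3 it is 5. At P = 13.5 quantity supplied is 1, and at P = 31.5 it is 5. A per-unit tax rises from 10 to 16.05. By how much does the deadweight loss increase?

Demand slope = (18.3 − 47.42)/(5 − 1) = −7.28, so P = 54.7 − 7.28Q.
Supply slope = (31.5 − 13.5)/(5 − 1) = 4.5, so P = 9 + 4.5Q.
Competitive equilibrium: 54.7 − 7.28Q = 9 + 4.5Q → Q* = 3.8795, P* = 26.4576.
For a per-unit tax t: ΔQ = t/11.78, so DWL = ½·t·(t/11.78) = t²/23.56.
At t = 10: DWL = 4.244. At t = 16.05: DWL = 10.934.
Increase = 10.934 − 4.244 = 6.69.

6.69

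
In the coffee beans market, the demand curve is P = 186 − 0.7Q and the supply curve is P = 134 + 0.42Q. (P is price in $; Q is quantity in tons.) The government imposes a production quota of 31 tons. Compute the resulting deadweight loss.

Competitive equilibrium: 186 − 0.7Q = 134 + 0.42Q → Q* = 46.4286, P* = 153.5.
At Q = 31: demand price = 186 − 0.7·31 = 164.3; supply price = 134 + 0.42·31 = 147.02.
ΔQ = 46.4286 − 31 = 15.4286; wedge = 164.3 − 147.02 = 17.28.
Deadweight loss = ½ × 15.4286 × 17.28 = $133.30.

$133.30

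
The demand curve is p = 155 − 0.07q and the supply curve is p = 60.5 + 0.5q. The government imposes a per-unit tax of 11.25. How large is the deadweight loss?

Competitive equilibrium: 155 − 0.07q = 60.5 + 0.5q → q* = 165.7895, p* = 143.3947.
With the tax, the buyer price exceeds the seller price by 11.25: (155 − 0.07q) − (60.5 + 0.5q) = 11.25 → q' = 146.0526.
Δq = 165.7895 − 146.0526 = 19.7369; the wedge equals the tax, 11.25.
Deadweight loss = ½ × 19.7369 × 11.25 = 111.02.

111.02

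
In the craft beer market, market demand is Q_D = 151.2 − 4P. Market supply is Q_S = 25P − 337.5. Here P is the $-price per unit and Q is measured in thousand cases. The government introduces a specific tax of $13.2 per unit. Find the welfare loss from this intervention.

$300.41 thousand

In inverse form: demand P = 37.8 − 0.25Q, supply P = 13.5 + 0.04Q.
Competitive equilibrium: 37.8 − 0.25Q = 13.5 + 0.04Q → Q* = 83.7931, P* = 16.8517.
With the tax, the buyer price exceeds the seller price by 13.2: (37.8 − 0.25Q) − (13.5 + 0.04Q) = 13.2 → Q' = 38.2759.
ΔQ = 83.7931 − 38.2759 = 45.5172; the wedge equals the tax, 13.2.
Welfare loss = ½ × 45.5172 × 13.2 = $300.41 thousand.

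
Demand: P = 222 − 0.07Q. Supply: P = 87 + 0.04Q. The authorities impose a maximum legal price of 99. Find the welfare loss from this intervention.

47290.91

Competitive equilibrium: 222 − 0.07Q = 87 + 0.04Q → Q* = 1227.2727, P* = 136.0909.
At the ceiling P = 99, quantity supplied = (99 − 87)/0.04 = 300.
Willingness to pay at Q' = 300: 222 − 0.07·300 = 201.
ΔQ = 1227.2727 − 300 = 927.2727; wedge = 201 − 99 = 102.
The triangle = ½ × 927.2727 × 102 = 47290.91.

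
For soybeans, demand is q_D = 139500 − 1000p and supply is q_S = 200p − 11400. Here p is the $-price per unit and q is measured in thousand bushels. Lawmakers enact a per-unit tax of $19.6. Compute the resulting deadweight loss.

$32013.33 thousand

In inverse form: demand p = 139.5 − 0.001q, supply p = 57 + 0.005q.
Competitive equilibrium: 139.5 − 0.001q = 57 + 0.005q → q* = 13750, p* = 125.75.
With the tax, the buyer price exceeds the seller price by 19.6: (139.5 − 0.001q) − (57 + 0.005q) = 19.6 → q' = 10483.3333.
Δq = 13750 − 10483.3333 = 3266.6667; the wedge equals the tax, 19.6.
The triangle = ½ × 3266.6667 × 19.6 = $32013.33 thousand.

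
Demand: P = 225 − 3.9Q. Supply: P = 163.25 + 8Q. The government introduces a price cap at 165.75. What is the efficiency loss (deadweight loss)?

Competitive equilibrium: 225 − 3.9Q = 163.25 + 8Q → Q* = 5.1891, P* = 204.7626.
At the ceiling P = 165.75, quantity supplied = (165.75 − 163.25)/8 = 0.3125.
Willingness to pay at Q' = 0.3125: 225 − 3.9·0.3125 = 223.7813.
ΔQ = 5.1891 − 0.3125 = 4.8766; wedge = 223.7813 − 165.75 = 58.0313.
Welfare loss = ½ × 4.8766 × 58.0313 = 141.50.

141.50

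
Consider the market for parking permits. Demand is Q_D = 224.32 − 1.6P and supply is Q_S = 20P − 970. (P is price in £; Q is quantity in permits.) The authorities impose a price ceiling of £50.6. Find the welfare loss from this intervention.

In inverse form: demand P = 140.2 − 0.625Q, supply P = 48.5 + 0.05Q.
Competitive equilibrium: 140.2 − 0.625Q = 48.5 + 0.05Q → Q* = 135.8519, P* = 55.2926.
At the ceiling P = 50.6, quantity supplied = (50.6 − 48.5)/0.05 = 42.
Willingness to pay at Q' = 42: 140.2 − 0.625·42 = 113.95.
ΔQ = 135.8519 − 42 = 93.8519; wedge = 113.95 − 50.6 = 63.35.
DWL = ½ × 93.8519 × 63.35 = £2972.76.

£2972.76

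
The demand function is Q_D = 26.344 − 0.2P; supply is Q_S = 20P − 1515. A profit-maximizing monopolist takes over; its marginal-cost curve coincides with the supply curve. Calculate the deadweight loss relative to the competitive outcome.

In inverse form: demand P = 131.72 − 5Q, supply P = 75.75 + 0.05Q.
Competitive equilibrium: 131.72 − 5Q = 75.75 + 0.05Q → Q* = 11.0832, P* = 76.3042.
Marginal revenue: MR = 131.72 − 10Q. Set MR = MC: 131.72 − 10Q = 75.75 + 0.05Q → Q_m = 5.5692.
Price P_m = 131.72 − 5·5.5692 = 103.874; MC(Q_m) = 75.75 + 0.05·5.5692 = 76.0285.
Competitive Q* = 11.0832, so ΔQ = 5.514; wedge = 103.874 − 76.0285 = 27.8455.
Deadweight loss = ½ × 5.514 × 27.8455 = 76.77.

76.77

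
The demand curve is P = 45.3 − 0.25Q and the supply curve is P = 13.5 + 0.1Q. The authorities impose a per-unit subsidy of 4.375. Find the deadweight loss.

Competitive equilibrium: 45.3 − 0.25Q = 13.5 + 0.1Q → Q* = 90.8571, P* = 22.5857.
The subsidy lowers effective supply by 4.375: P = 9.125 + 0.1Q.
New quantity: 45.3 − 0.25Q = 9.125 + 0.1Q → Q' = 103.3571.
Overproduction ΔQ = 103.3571 − 90.8571 = 12.5; wedge = subsidy = 4.375.
Welfare loss = ½ × 12.5 × 4.375 = 27.34.

27.34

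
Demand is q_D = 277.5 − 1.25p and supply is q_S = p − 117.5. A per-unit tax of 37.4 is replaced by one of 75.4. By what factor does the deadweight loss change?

4.064

In inverse form: demand p = 222 − 0.8q, supply p = 117.5 + q.
Competitive equilibrium: 222 − 0.8q = 117.5 + q → q* = 58.0556, p* = 175.5556.
For a per-unit tax t: Δq = t/1.8, so DWL = ½·t·(t/1.8) = t²/3.6.
At t = 37.4: DWL = 388.544. At t = 75.4: DWL = 1579.211.
Ratio = (75.4/37.4)² = 4.064.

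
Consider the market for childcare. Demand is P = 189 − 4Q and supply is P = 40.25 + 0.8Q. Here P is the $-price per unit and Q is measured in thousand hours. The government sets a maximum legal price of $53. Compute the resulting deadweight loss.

Competitive equilibrium: 189 − 4Q = 40.25 + 0.8Q → Q* = 30.9896, P* = 65.0417.
At the ceiling P = 53, quantity supplied = (53 − 40.25)/0.8 = 15.9375.
Willingness to pay at Q' = 15.9375: 189 − 4·15.9375 = 125.25.
ΔQ = 30.9896 − 15.9375 = 15.0521; wedge = 125.25 − 53 = 72.25.
The triangle = ½ × 15.0521 × 72.25 = $543.76 thousand.

$543.76 thousand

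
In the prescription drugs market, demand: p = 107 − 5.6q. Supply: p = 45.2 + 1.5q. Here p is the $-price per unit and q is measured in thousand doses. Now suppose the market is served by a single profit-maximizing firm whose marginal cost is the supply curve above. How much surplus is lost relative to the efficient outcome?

$52.29 thousand

Competitive equilibrium: 107 − 5.6q = 45.2 + 1.5q → q* = 8.70423, p* = 58.25634.
Marginal revenue: MR = 107 − 11.2q. Set MR = MC: 107 − 11.2q = 45.2 + 1.5q → q_m = 4.86614.
Price p_m = 107 − 5.6·4.86614 = 79.74962; MC(q_m) = 45.2 + 1.5·4.86614 = 52.49921.
Competitive q* = 8.70423, so Δq = 3.83809; wedge = 79.74962 − 52.49921 = 27.25041.
DWL = ½ × 3.83809 × 27.25041 = $52.29 thousand.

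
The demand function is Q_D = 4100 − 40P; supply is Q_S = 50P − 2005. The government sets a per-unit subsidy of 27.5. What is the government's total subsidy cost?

In inverse form: demand P = 102.5 − 0.025Q, supply P = 40.1 + 0.02Q.
Competitive equilibrium: 102.5 − 0.025Q = 40.1 + 0.02Q → Q* = 1386.6667, P* = 67.8333.
The subsidy lowers effective supply by 27.5: P = 12.6 + 0.02Q.
New quantity: 102.5 − 0.025Q = 12.6 + 0.02Q → Q' = 1997.7778.
Total subsidy cost = 27.5 × 1997.7778 = 54938.89.

54938.89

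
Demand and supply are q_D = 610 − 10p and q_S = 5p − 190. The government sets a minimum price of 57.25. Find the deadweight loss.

In inverse form: demand p = 61 − 0.1q, supply p = 38 + 0.2q.
Competitive equilibrium: 61 − 0.1q = 38 + 0.2q → q* = 76.6667, p* = 53.3333.
At the floor p = 57.25, quantity demanded = (61 − 57.25)/0.1 = 37.5.
Sellers' marginal cost at q' = 37.5: 38 + 0.2·37.5 = 45.5.
Δq = 76.6667 − 37.5 = 39.1667; wedge = 57.25 − 45.5 = 11.75.
Welfare loss = ½ × 39.1667 × 11.75 = 230.10.

230.10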